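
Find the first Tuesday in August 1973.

August 7, 1973

August 1, 1973 is a Wednesday.
The first Tuesday is therefore August 7 (6 days later).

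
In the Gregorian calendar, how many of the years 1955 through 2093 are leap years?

Multiples of 4 in [1955,2093]: 35.
Of those, multiples of 100: 1 (not leap unless ÷400).
Multiples of 400: 1.
Leap years = 35 − 1 + 1 = 35.

35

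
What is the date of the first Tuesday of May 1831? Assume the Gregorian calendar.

May 3, 1831

May 1, 1831 is a Sunday.
The first Tuesday is therefore May 3 (2 days later).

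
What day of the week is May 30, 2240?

Doomsday rule: the anchor day for the 2200s is Friday. For year 40: 40÷12 = 3 r 4, and 4÷4 = 1, so 3+4+1 = 8.
Friday + 8 ≡ Saturday — that's 2240's doomsday.
In May the doomsday date is May 9.
May 30 is 21 days after May 9; 21 mod 7 = 0, so Saturday + 0 = Saturday.

Saturday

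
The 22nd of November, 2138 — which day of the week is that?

Doomsday rule: the anchor day for the 2100s is Sunday. For year 38: 38÷12 = 3 r 2, and 2÷4 = 0, so 3+2+0 = 5.
Sunday + 5 ≡ Friday — that's 2138's doomsday.
In November the doomsday date is Nov 7.
Nov 22 is 15 days after Nov 7; 15 mod 7 = 1, so Friday + 1 = Saturday.

Saturday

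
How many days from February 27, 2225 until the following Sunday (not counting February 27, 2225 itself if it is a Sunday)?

Feb 27, 2225 is a Sunday.
From Sunday to the next Sunday is 7 days.

7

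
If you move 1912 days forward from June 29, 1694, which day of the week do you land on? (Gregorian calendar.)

Jun 29, 1694 is a Tuesday.
1912 mod 7 = 1, so 1912 days after a Tuesday is Tuesday + 1 = Wednesday.

Wednesday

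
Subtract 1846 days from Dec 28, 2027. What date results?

−365 (one year) → Dec 28, 2026 (1481 left).
−365 (one year) → Dec 28, 2025 (1116 left).
−365 (one year) → Dec 28, 2024 (751 left).
−366 (one year; includes Feb 29, 2024) → Dec 28, 2023 (385 left).
−28 → Nov 30, 2023 (end of Nov, 30 days; 357 left).
−30 → Oct 31, 2023 (end of Oct, 31 days; 327 left).
−31 → Sep 30, 2023 (end of Sep, 30 days; 296 left).
−30 → Aug 31, 2023 (end of Aug, 31 days; 266 left).
−31 → Jul 31, 2023 (end of Jul, 31 days; 235 left).
−31 → Jun 30, 2023 (end of Jun, 30 days; 204 left).
−30 → May 31, 2023 (end of May, 31 days; 174 left).
−31 → Apr 30, 2023 (end of Apr, 30 days; 143 left).
−30 → Mar 31, 2023 (end of Mar, 31 days; 113 left).
−31 → Feb 28, 2023 (end of Feb, 28 days; 82 left).
−28 → Jan 31, 2023 (end of Jan, 31 days; 54 left).
−31 → Dec 31, 2022 (end of Dec, 31 days; 23 left).
−23 → Dec 8, 2022.

December 8, 2022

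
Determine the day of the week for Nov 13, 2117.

Doomsday rule: the anchor day for the 2100s is Sunday. For year 17: 17÷12 = 1 r 5, and 5÷4 = 1, so 1+5+1 = 7.
Sunday + 7 ≡ Sunday — that's 2117's doomsday.
In November the doomsday date is Nov 7.
Nov 13 is 6 days after Nov 7; 6 mod 7 = 6, so Sunday + 6 = Saturday.

Saturday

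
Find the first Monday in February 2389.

February 6, 2389

February 1, 2389 is a Wednesday.
The first Monday is therefore February 6 (5 days later).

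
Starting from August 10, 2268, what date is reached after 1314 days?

+365 (one year) → Aug 10, 2269 (949 left).
+365 (one year) → Aug 10, 2270 (584 left).
+365 (one year) → Aug 10, 2271 (219 left).
Aug has 31 days: +22 → Sep 1, 2271 (197 left).
Sep has 30 days: +30 → Oct 1, 2271 (167 left).
Oct has 31 days: +31 → Nov 1, 2271 (136 left).
Nov has 30 days: +30 → Dec 1, 2271 (106 left).
Dec has 31 days: +31 → Jan 1, 2272 (75 left).
Jan has 31 days: +31 → Feb 1, 2272 (44 left).
Feb has 29 days: +29 → Mar 1, 2272 (15 left).
+15 → Mar 16, 2272.

March 16, 2272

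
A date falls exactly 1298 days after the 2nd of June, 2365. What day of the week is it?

Saturday

First find the weekday of Jun 2, 2365. Doomsday rule: the anchor day for the 2300s is Wednesday. For year 65: 65÷12 = 5 r 5, and 5÷4 = 1, so 5+5+1 = 11.
Wednesday + 11 ≡ Sunday — that's 2365's doomsday.
In June the doomsday date is Jun 6.
Jun 2 is 4 days before Jun 6; 4 mod 7 = 4, so Sunday − 4 = Wednesday.
1298 mod 7 = 3, so 1298 days after a Wednesday is Wednesday + 3 = Saturday.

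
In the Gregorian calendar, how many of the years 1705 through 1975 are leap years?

Multiples of 4 in [1705,1975]: 67.
Of those, multiples of 100: 2 (not leap unless ÷400).
Multiples of 400: 0.
Leap years = 67 − 2 + 0 = 65.

65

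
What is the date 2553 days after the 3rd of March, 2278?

+365 (one year) → Mar 3, 2279 (2188 left).
+366 (one year; includes Feb 29, 2280) → Mar 3, 2280 (1822 left).
+365 (one year) → Mar 3, 2281 (1457 left).
+365 (one year) → Mar 3, 2282 (1092 left).
+365 (one year) → Mar 3, 2283 (727 left).
+366 (one year; includes Feb 29, 2284) → Mar 3, 2284 (361 left).
Mar has 31 days: +29 → Apr 1, 2284 (332 left).
Apr has 30 days: +30 → May 1, 2284 (302 left).
May has 31 days: +31 → Jun 1, 2284 (271 left).
Jun has 30 days: +30 → Jul 1, 2284 (241 left).
Jul has 31 days: +31 → Aug 1, 2284 (210 left).
Aug has 31 days: +31 → Sep 1, 2284 (179 left).
Sep has 30 days: +30 → Oct 1, 2284 (149 left).
Oct has 31 days: +31 → Nov 1, 2284 (118 left).
Nov has 30 days: +30 → Dec 1, 2284 (88 left).
Dec has 31 days: +31 → Jan 1, 2285 (57 left).
Jan has 31 days: +31 → Feb 1, 2285 (26 left).
+26 → Feb 27, 2285.

February 27, 2285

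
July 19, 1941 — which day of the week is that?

Saturday

January 1, 1941 is a Wednesday.
Jan 1, 1941 → Feb 1, 1941: 31 days (January has 31).
Feb 1, 1941 → Mar 1, 1941: 28 days (February has 28).
Mar 1, 1941 → Apr 1, 1941: 31 days (March has 31).
Apr 1, 1941 → May 1, 1941: 30 days (April has 30).
May 1, 1941 → Jun 1, 1941: 31 days (May has 31).
Jun 1, 1941 → Jul 1, 1941: 30 days (June has 30).
Jul 1, 1941 → Jul 19, 1941: 18 days.
Total: 199 days.
199 mod 7 = 3, so Wednesday + 3 = Saturday.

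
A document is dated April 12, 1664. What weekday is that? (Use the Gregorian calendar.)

Doomsday rule: the anchor day for the 1600s is Tuesday. For year 64: 64÷12 = 5 r 4, and 4÷4 = 1, so 5+4+1 = 10.
Tuesday + 10 ≡ Friday — that's 1664's doomsday.
In April the doomsday date is Apr 4.
Apr 12 is 8 days after Apr 4; 8 mod 7 = 1, so Friday + 1 = Saturday.

Saturday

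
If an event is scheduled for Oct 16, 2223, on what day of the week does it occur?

Thursday

Doomsday rule: the anchor day for the 2200s is Friday. For year 23: 23÷12 = 1 r 11, and 11÷4 = 2, so 1+11+2 = 14.
Friday + 14 ≡ Friday — that's 2223's doomsday.
In October the doomsday date is Oct 10.
Oct 16 is 6 days after Oct 10; 6 mod 7 = 6, so Friday + 6 = Thursday.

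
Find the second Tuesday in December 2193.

December 1, 2193 is a Sunday.
The first Tuesday is therefore December 3 (2 days later).
The second Tuesday is 3 + 1×7 = December 10.

December 10, 2193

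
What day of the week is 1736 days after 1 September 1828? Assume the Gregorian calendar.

Sep 1, 1828 is a Monday.
1736 mod 7 = 0, so 1736 days after a Monday is Monday + 0 = Monday.

Monday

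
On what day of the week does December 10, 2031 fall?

Wednesday

January 1, 2031 is a Wednesday.
Jan 1, 2031 → Feb 1, 2031: 31 days (January has 31).
Feb 1, 2031 → Mar 1, 2031: 28 days (February has 28).
Mar 1, 2031 → Apr 1, 2031: 31 days (March has 31).
Apr 1, 2031 → May 1, 2031: 30 days (April has 30).
May 1, 2031 → Jun 1, 2031: 31 days (May has 31).
Jun 1, 2031 → Jul 1, 2031: 30 days (June has 30).
Jul 1, 2031 → Aug 1, 2031: 31 days (July has 31).
Aug 1, 2031 → Sep 1, 2031: 31 days (August has 31).
Sep 1, 2031 → Oct 1, 2031: 30 days (September has 30).
Oct 1, 2031 → Nov 1, 2031: 31 days (October has 31).
Nov 1, 2031 → Dec 1, 2031: 30 days (November has 30).
Dec 1, 2031 → Dec 10, 2031: 9 days.
Total: 343 days.
343 mod 7 = 0, so Wednesday + 0 = Wednesday.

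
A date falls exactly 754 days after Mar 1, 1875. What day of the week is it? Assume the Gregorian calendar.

Saturday

First find the weekday of Mar 1, 1875. Doomsday rule: the anchor day for the 1800s is Friday. For year 75: 75÷12 = 6 r 3, and 3÷4 = 0, so 6+3+0 = 9.
Friday + 9 ≡ Sunday — that's 1875's doomsday.
In March the doomsday date is Mar 14.
Mar 1 is 13 days before Mar 14; 13 mod 7 = 6, so Sunday − 6 = Monday.
754 mod 7 = 5, so 754 days after a Monday is Monday + 5 = Saturday.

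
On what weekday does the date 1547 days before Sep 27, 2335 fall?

First find the weekday of Sep 27, 2335. Doomsday rule: the anchor day for the 2300s is Wednesday. For year 35: 35÷12 = 2 r 11, and 11÷4 = 2, so 2+11+2 = 15.
Wednesday + 15 ≡ Thursday — that's 2335's doomsday.
In September the doomsday date is Sep 5.
Sep 27 is 22 days after Sep 5; 22 mod 7 = 1, so Thursday + 1 = Friday.
1547 mod 7 = 0, so 1547 days before a Friday is Friday − 0 = Friday.

Friday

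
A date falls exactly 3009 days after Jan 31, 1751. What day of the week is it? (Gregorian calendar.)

Saturday

First find the weekday of Jan 31, 1751. Doomsday rule: the anchor day for the 1700s is Sunday. For year 51: 51÷12 = 4 r 3, and 3÷4 = 0, so 4+3+0 = 7.
Sunday + 7 ≡ Sunday — that's 1751's doomsday.
In January the doomsday date is Jan 3 (1751 is not a leap year).
Jan 31 is 28 days after Jan 3; 28 mod 7 = 0, so Sunday + 0 = Sunday.
3009 mod 7 = 6, so 3009 days after a Sunday is Sunday + 6 = Saturday.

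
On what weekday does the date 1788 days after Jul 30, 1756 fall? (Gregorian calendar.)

First find the weekday of Jul 30, 1756. Doomsday rule: the anchor day for the 1700s is Sunday. For year 56: 56÷12 = 4 r 8, and 8÷4 = 2, so 4+8+2 = 14.
Sunday + 14 ≡ Sunday — that's 1756's doomsday.
In July the doomsday date is Jul 11.
Jul 30 is 19 days after Jul 11; 19 mod 7 = 5, so Sunday + 5 = Friday.
1788 mod 7 = 3, so 1788 days after a Friday is Friday + 3 = Monday.

Monday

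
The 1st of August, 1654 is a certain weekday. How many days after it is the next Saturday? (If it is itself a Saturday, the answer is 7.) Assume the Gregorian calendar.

Aug 1, 1654 is a Saturday.
From Saturday to the next Saturday is 7 days.

7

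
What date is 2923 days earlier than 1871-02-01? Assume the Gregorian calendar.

−365 (one year) → Feb 1, 1870 (2558 left).
−365 (one year) → Feb 1, 1869 (2193 left).
−366 (one year; includes Feb 29, 1868) → Feb 1, 1868 (1827 left).
−365 (one year) → Feb 1, 1867 (1462 left).
−365 (one year) → Feb 1, 1866 (1097 left).
−365 (one year) → Feb 1, 1865 (732 left).
−366 (one year; includes Feb 29, 1864) → Feb 1, 1864 (366 left).
−1 → Jan 31, 1864 (end of Jan, 31 days; 365 left).
−31 → Dec 31, 1863 (end of Dec, 31 days; 334 left).
−31 → Nov 30, 1863 (end of Nov, 30 days; 303 left).
−30 → Oct 31, 1863 (end of Oct, 31 days; 273 left).
−31 → Sep 30, 1863 (end of Sep, 30 days; 242 left).
−30 → Aug 31, 1863 (end of Aug, 31 days; 212 left).
−31 → Jul 31, 1863 (end of Jul, 31 days; 181 left).
−31 → Jun 30, 1863 (end of Jun, 30 days; 150 left).
−30 → May 31, 1863 (end of May, 31 days; 120 left).
−31 → Apr 30, 1863 (end of Apr, 30 days; 89 left).
−30 → Mar 31, 1863 (end of Mar, 31 days; 59 left).
−31 → Feb 28, 1863 (end of Feb, 28 days; 28 left).
−28 → Jan 31, 1863 (end of Jan, 31 days; 0 left).

January 31, 1863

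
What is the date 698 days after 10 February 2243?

+365 (one year) → Feb 10, 2244 (333 left).
Feb has 29 days: +20 → Mar 1, 2244 (313 left).
Mar has 31 days: +31 → Apr 1, 2244 (282 left).
Apr has 30 days: +30 → May 1, 2244 (252 left).
May has 31 days: +31 → Jun 1, 2244 (221 left).
Jun has 30 days: +30 → Jul 1, 2244 (191 left).
Jul has 31 days: +31 → Aug 1, 2244 (160 left).
Aug has 31 days: +31 → Sep 1, 2244 (129 left).
Sep has 30 days: +30 → Oct 1, 2244 (99 left).
Oct has 31 days: +31 → Nov 1, 2244 (68 left).
Nov has 30 days: +30 → Dec 1, 2244 (38 left).
Dec has 31 days: +31 → Jan 1, 2245 (7 left).
+7 → Jan 8, 2245.

January 8, 2245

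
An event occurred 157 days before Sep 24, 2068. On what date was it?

−24 → Aug 31, 2068 (end of Aug, 31 days; 133 left).
−31 → Jul 31, 2068 (end of Jul, 31 days; 102 left).
−31 → Jun 30, 2068 (end of Jun, 30 days; 71 left).
−30 → May 31, 2068 (end of May, 31 days; 41 left).
−31 → Apr 30, 2068 (end of Apr, 30 days; 10 left).
−10 → Apr 20, 2068.

April 20, 2068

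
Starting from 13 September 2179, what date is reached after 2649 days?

December 14, 2186

+366 (one year; includes Feb 29, 2180) → Sep 13, 2180 (2283 left).
+365 (one year) → Sep 13, 2181 (1918 left).
+365 (one year) → Sep 13, 2182 (1553 left).
+365 (one year) → Sep 13, 2183 (1188 left).
+366 (one year; includes Feb 29, 2184) → Sep 13, 2184 (822 left).
+365 (one year) → Sep 13, 2185 (457 left).
+365 (one year) → Sep 13, 2186 (92 left).
Sep has 30 days: +18 → Oct 1, 2186 (74 left).
Oct has 31 days: +31 → Nov 1, 2186 (43 left).
Nov has 30 days: +30 → Dec 1, 2186 (13 left).
+13 → Dec 14, 2186.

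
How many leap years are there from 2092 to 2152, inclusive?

15

Multiples of 4 in [2092,2152]: 16.
Of those, multiples of 100: 1 (not leap unless ÷400).
Multiples of 400: 0.
Leap years = 16 − 1 + 0 = 15.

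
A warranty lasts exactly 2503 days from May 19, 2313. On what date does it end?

+365 (one year) → May 19, 2314 (2138 left).
+365 (one year) → May 19, 2315 (1773 left).
+366 (one year; includes Feb 29, 2316) → May 19, 2316 (1407 left).
+365 (one year) → May 19, 2317 (1042 left).
+365 (one year) → May 19, 2318 (677 left).
+365 (one year) → May 19, 2319 (312 left).
May has 31 days: +13 → Jun 1, 2319 (299 left).
Jun has 30 days: +30 → Jul 1, 2319 (269 left).
Jul has 31 days: +31 → Aug 1, 2319 (238 left).
Aug has 31 days: +31 → Sep 1, 2319 (207 left).
Sep has 30 days: +30 → Oct 1, 2319 (177 left).
Oct has 31 days: +31 → Nov 1, 2319 (146 left).
Nov has 30 days: +30 → Dec 1, 2319 (116 left).
Dec has 31 days: +31 → Jan 1, 2320 (85 left).
Jan has 31 days: +31 → Feb 1, 2320 (54 left).
Feb has 29 days: +29 → Mar 1, 2320 (25 left).
+25 → Mar 26, 2320.

March 26, 2320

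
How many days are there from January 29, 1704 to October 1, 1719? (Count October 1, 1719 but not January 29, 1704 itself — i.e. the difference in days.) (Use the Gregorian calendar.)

Jan 29, 1704 → Jan 29, 1705: 366 days (Feb 29, 1704 is in that span).
Jan 29, 1705 → Jan 29, 1706: 365 days.
Jan 29, 1706 → Jan 29, 1707: 365 days.
Jan 29, 1707 → Jan 29, 1708: 365 days.
Jan 29, 1708 → Jan 29, 1709: 366 days (Feb 29, 1708 is in that span).
Jan 29, 1709 → Jan 29, 1710: 365 days.
Jan 29, 1710 → Jan 29, 1711: 365 days.
Jan 29, 1711 → Jan 29, 1712: 365 days.
Jan 29, 1712 → Jan 29, 1713: 366 days (Feb 29, 1712 is in that span).
Jan 29, 1713 → Jan 29, 1714: 365 days.
Jan 29, 1714 → Jan 29, 1715: 365 days.
Jan 29, 1715 → Jan 29, 1716: 365 days.
Jan 29, 1716 → Jan 29, 1717: 366 days (Feb 29, 1716 is in that span).
Jan 29, 1717 → Jan 29, 1718: 365 days.
Jan 29, 1718 → Jan 29, 1719: 365 days.
Jan 29, 1719 → Feb 28, 1719: 30 days (January has 31).
Feb 28, 1719 → Mar 28, 1719: 28 days (February has 28).
Mar 28, 1719 → Apr 28, 1719: 31 days (March has 31).
Apr 28, 1719 → May 28, 1719: 30 days (April has 30).
May 28, 1719 → Jun 28, 1719: 31 days (May has 31).
Jun 28, 1719 → Jul 28, 1719: 30 days (June has 30).
Jul 28, 1719 → Aug 28, 1719: 31 days (July has 31).
Aug 28, 1719 → Sep 28, 1719: 31 days (August has 31).
Sep 28, 1719 → Oct 1, 1719: 3 days.
Total: 5724 days.

5724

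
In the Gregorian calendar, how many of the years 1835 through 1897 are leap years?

Multiples of 4 in [1835,1897]: 16.
Of those, multiples of 100: 0 (not leap unless ÷400).
Multiples of 400: 0.
Leap years = 16 − 0 + 0 = 16.

16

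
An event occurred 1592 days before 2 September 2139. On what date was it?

April 24, 2135

−365 (one year) → Sep 2, 2138 (1227 left).
−365 (one year) → Sep 2, 2137 (862 left).
−365 (one year) → Sep 2, 2136 (497 left).
−366 (one year; includes Feb 29, 2136) → Sep 2, 2135 (131 left).
−2 → Aug 31, 2135 (end of Aug, 31 days; 129 left).
−31 → Jul 31, 2135 (end of Jul, 31 days; 98 left).
−31 → Jun 30, 2135 (end of Jun, 30 days; 67 left).
−30 → May 31, 2135 (end of May, 31 days; 37 left).
−31 → Apr 30, 2135 (end of Apr, 30 days; 6 left).
−6 → Apr 24, 2135.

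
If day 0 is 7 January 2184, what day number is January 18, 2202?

Jan 7, 2184 → Jan 7, 2185: 366 days (Feb 29, 2184 is in that span).
Jan 7, 2185 → Jan 7, 2186: 365 days.
Jan 7, 2186 → Jan 7, 2187: 365 days.
Jan 7, 2187 → Jan 7, 2188: 365 days.
Jan 7, 2188 → Jan 7, 2189: 366 days (Feb 29, 2188 is in that span).
Jan 7, 2189 → Jan 7, 2190: 365 days.
Jan 7, 2190 → Jan 7, 2191: 365 days.
Jan 7, 2191 → Jan 7, 2192: 365 days.
Jan 7, 2192 → Jan 7, 2193: 366 days (Feb 29, 2192 is in that span).
Jan 7, 2193 → Jan 7, 2194: 365 days.
Jan 7, 2194 → Jan 7, 2195: 365 days.
Jan 7, 2195 → Jan 7, 2196: 365 days.
Jan 7, 2196 → Jan 7, 2197: 366 days (Feb 29, 2196 is in that span).
Jan 7, 2197 → Jan 7, 2198: 365 days.
Jan 7, 2198 → Jan 7, 2199: 365 days.
Jan 7, 2199 → Jan 7, 2200: 365 days.
Jan 7, 2200 → Jan 7, 2201: 365 days.
Jan 7, 2201 → Feb 7, 2201: 31 days (January has 31).
Feb 7, 2201 → Mar 7, 2201: 28 days (February has 28).
Mar 7, 2201 → Apr 7, 2201: 31 days (March has 31).
Apr 7, 2201 → May 7, 2201: 30 days (April has 30).
May 7, 2201 → Jun 7, 2201: 31 days (May has 31).
Jun 7, 2201 → Jul 7, 2201: 30 days (June has 30).
Jul 7, 2201 → Aug 7, 2201: 31 days (July has 31).
Aug 7, 2201 → Sep 7, 2201: 31 days (August has 31).
Sep 7, 2201 → Oct 7, 2201: 30 days (September has 30).
Oct 7, 2201 → Nov 7, 2201: 31 days (October has 31).
Nov 7, 2201 → Dec 7, 2201: 30 days (November has 30).
Dec 7, 2201 → Jan 7, 2202: 31 days (December has 31).
Jan 7, 2202 → Jan 18, 2202: 11 days.
Total: 6585 days.

6585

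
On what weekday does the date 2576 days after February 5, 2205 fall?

Tuesday

Feb 5, 2205 is a Tuesday.
2576 mod 7 = 0, so 2576 days after a Tuesday is Tuesday + 0 = Tuesday.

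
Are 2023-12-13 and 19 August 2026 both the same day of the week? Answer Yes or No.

Yes

From Dec 13, 2023 to Aug 19, 2026 is 980 days.
980 mod 7 = 0, so they are the same weekday.
(Dec 13, 2023 is a Wednesday; Aug 19, 2026 is a Wednesday.)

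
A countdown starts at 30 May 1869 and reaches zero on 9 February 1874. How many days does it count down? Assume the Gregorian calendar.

1716

May 30, 1869 → May 30, 1870: 365 days.
May 30, 1870 → May 30, 1871: 365 days.
May 30, 1871 → May 30, 1872: 366 days (Feb 29, 1872 is in that span).
May 30, 1872 → May 30, 1873: 365 days.
May 30, 1873 → Jun 30, 1873: 31 days (May has 31).
Jun 30, 1873 → Jul 30, 1873: 30 days (June has 30).
Jul 30, 1873 → Aug 30, 1873: 31 days (July has 31).
Aug 30, 1873 → Sep 30, 1873: 31 days (August has 31).
Sep 30, 1873 → Oct 30, 1873: 30 days (September has 30).
Oct 30, 1873 → Nov 30, 1873: 31 days (October has 31).
Nov 30, 1873 → Dec 30, 1873: 30 days (November has 30).
Dec 30, 1873 → Jan 30, 1874: 31 days (December has 31).
Jan 30, 1874 → Feb 9, 1874: 10 days.
Total: 1716 days.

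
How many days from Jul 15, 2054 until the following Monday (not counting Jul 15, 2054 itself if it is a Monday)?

Jul 15, 2054 is a Wednesday.
From Wednesday to the next Monday is 5 days.

5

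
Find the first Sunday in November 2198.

November 4, 2198

November 1, 2198 is a Thursday.
The first Sunday is therefore November 4 (3 days later).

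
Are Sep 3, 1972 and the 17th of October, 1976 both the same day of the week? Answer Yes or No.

From Sep 3, 1972 to Oct 17, 1976 is 1505 days.
1505 mod 7 = 0, so they are the same weekday.
(Sep 3, 1972 is a Sunday; Oct 17, 1976 is a Sunday.)

Yes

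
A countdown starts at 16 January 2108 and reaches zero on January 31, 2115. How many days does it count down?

2572

Jan 16, 2108 → Jan 16, 2109: 366 days (Feb 29, 2108 is in that span).
Jan 16, 2109 → Jan 16, 2110: 365 days.
Jan 16, 2110 → Jan 16, 2111: 365 days.
Jan 16, 2111 → Jan 16, 2112: 365 days.
Jan 16, 2112 → Jan 16, 2113: 366 days (Feb 29, 2112 is in that span).
Jan 16, 2113 → Jan 16, 2114: 365 days.
Jan 16, 2114 → Feb 16, 2114: 31 days (January has 31).
Feb 16, 2114 → Mar 16, 2114: 28 days (February has 28).
Mar 16, 2114 → Apr 16, 2114: 31 days (March has 31).
Apr 16, 2114 → May 16, 2114: 30 days (April has 30).
May 16, 2114 → Jun 16, 2114: 31 days (May has 31).
Jun 16, 2114 → Jul 16, 2114: 30 days (June has 30).
Jul 16, 2114 → Aug 16, 2114: 31 days (July has 31).
Aug 16, 2114 → Sep 16, 2114: 31 days (August has 31).
Sep 16, 2114 → Oct 16, 2114: 30 days (September has 30).
Oct 16, 2114 → Nov 16, 2114: 31 days (October has 31).
Nov 16, 2114 → Dec 16, 2114: 30 days (November has 30).
Dec 16, 2114 → Jan 16, 2115: 31 days (December has 31).
Jan 16, 2115 → Jan 31, 2115: 15 days.
Total: 2572 days.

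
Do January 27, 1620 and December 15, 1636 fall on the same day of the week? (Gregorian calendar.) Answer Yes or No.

From Jan 27, 1620 to Dec 15, 1636 is 6167 days.
6167 mod 7 = 0, so they are the same weekday.
(Jan 27, 1620 is a Monday; Dec 15, 1636 is a Monday.)

Yes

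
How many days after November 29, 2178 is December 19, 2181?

1116

Nov 29, 2178 → Nov 29, 2179: 365 days.
Nov 29, 2179 → Nov 29, 2180: 366 days (Feb 29, 2180 is in that span).
Nov 29, 2180 → Dec 29, 2180: 30 days (November has 30).
Dec 29, 2180 → Jan 29, 2181: 31 days (December has 31).
Jan 29, 2181 → Feb 28, 2181: 30 days (January has 31).
Feb 28, 2181 → Mar 28, 2181: 28 days (February has 28).
Mar 28, 2181 → Apr 28, 2181: 31 days (March has 31).
Apr 28, 2181 → May 28, 2181: 30 days (April has 30).
May 28, 2181 → Jun 28, 2181: 31 days (May has 31).
Jun 28, 2181 → Jul 28, 2181: 30 days (June has 30).
Jul 28, 2181 → Aug 28, 2181: 31 days (July has 31).
Aug 28, 2181 → Sep 28, 2181: 31 days (August has 31).
Sep 28, 2181 → Oct 28, 2181: 30 days (September has 30).
Oct 28, 2181 → Nov 28, 2181: 31 days (October has 31).
Nov 28, 2181 → Dec 19, 2181: 21 days.
Total: 1116 days.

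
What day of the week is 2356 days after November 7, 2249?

Sunday

First find the weekday of Nov 7, 2249. Doomsday rule: the anchor day for the 2200s is Friday. For year 49: 49÷12 = 4 r 1, and 1÷4 = 0, so 4+1+0 = 5.
Friday + 5 ≡ Wednesday — that's 2249's doomsday.
In November the doomsday date is Nov 7.
Nov 7 is the doomsday itself: Wednesday.
2356 mod 7 = 4, so 2356 days after a Wednesday is Wednesday + 4 = Sunday.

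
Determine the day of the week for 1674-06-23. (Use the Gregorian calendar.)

Saturday

Doomsday rule: the anchor day for the 1600s is Tuesday. For year 74: 74÷12 = 6 r 2, and 2÷4 = 0, so 6+2+0 = 8.
Tuesday + 8 ≡ Wednesday — that's 1674's doomsday.
In June the doomsday date is Jun 6.
Jun 23 is 17 days after Jun 6; 17 mod 7 = 3, so Wednesday + 3 = Saturday.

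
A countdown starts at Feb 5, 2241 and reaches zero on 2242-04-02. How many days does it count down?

Feb 5, 2241 → Feb 5, 2242: 365 days.
Feb 5, 2242 → Mar 5, 2242: 28 days (February has 28).
Mar 5, 2242 → Apr 2, 2242: 28 days.
Total: 421 days.

421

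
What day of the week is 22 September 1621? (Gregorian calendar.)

Wednesday

Doomsday rule: the anchor day for the 1600s is Tuesday. For year 21: 21÷12 = 1 r 9, and 9÷4 = 2, so 1+9+2 = 12.
Tuesday + 12 ≡ Sunday — that's 1621's doomsday.
In September the doomsday date is Sep 5.
Sep 22 is 17 days after Sep 5; 17 mod 7 = 3, so Sunday + 3 = Wednesday.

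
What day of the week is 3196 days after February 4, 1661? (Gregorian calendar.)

First find the weekday of Feb 4, 1661. Doomsday rule: the anchor day for the 1600s is Tuesday. For year 61: 61÷12 = 5 r 1, and 1÷4 = 0, so 5+1+0 = 6.
Tuesday + 6 ≡ Monday — that's 1661's doomsday.
In February the doomsday date is Feb 28 (1661 is not a leap year).
Feb 4 is 24 days before Feb 28; 24 mod 7 = 3, so Monday − 3 = Friday.
3196 mod 7 = 4, so 3196 days after a Friday is Friday + 4 = Tuesday.

Tuesday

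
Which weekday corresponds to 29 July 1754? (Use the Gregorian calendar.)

Doomsday rule: the anchor day for the 1700s is Sunday. For year 54: 54÷12 = 4 r 6, and 6÷4 = 1, so 4+6+1 = 11.
Sunday + 11 ≡ Thursday — that's 1754's doomsday.
In July the doomsday date is Jul 11.
Jul 29 is 18 days after Jul 11; 18 mod 7 = 4, so Thursday + 4 = Monday.

Monday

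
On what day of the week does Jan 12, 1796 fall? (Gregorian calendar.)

Doomsday rule: the anchor day for the 1700s is Sunday. For year 96: 96÷12 = 8 r 0, and 0÷4 = 0, so 8+0+0 = 8.
Sunday + 8 ≡ Monday — that's 1796's doomsday.
In January the doomsday date is Jan 4 (1796 is a leap year (divisible by 4)).
Jan 12 is 8 days after Jan 4; 8 mod 7 = 1, so Monday + 1 = Tuesday.

Tuesday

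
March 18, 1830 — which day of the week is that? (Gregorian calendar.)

Doomsday rule: the anchor day for the 1800s is Friday. For year 30: 30÷12 = 2 r 6, and 6÷4 = 1, so 2+6+1 = 9.
Friday + 9 ≡ Sunday — that's 1830's doomsday.
In March the doomsday date is Mar 14.
Mar 18 is 4 days after Mar 14; 4 mod 7 = 4, so Sunday + 4 = Thursday.

Thursday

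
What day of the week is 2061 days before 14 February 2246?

Wednesday

First find the weekday of Feb 14, 2246. Doomsday rule: the anchor day for the 2200s is Friday. For year 46: 46÷12 = 3 r 10, and 10÷4 = 2, so 3+10+2 = 15.
Friday + 15 ≡ Saturday — that's 2246's doomsday.
In February the doomsday date is Feb 28 (2246 is not a leap year).
Feb 14 is 14 days before Feb 28; 14 mod 7 = 0, so Saturday − 0 = Saturday.
2061 mod 7 = 3, so 2061 days before a Saturday is Saturday − 3 = Wednesday.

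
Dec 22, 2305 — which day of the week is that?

Friday

Doomsday rule: the anchor day for the 2300s is Wednesday. For year 05: 5÷12 = 0 r 5, and 5÷4 = 1, so 0+5+1 = 6.
Wednesday + 6 ≡ Tuesday — that's 2305's doomsday.
In December the doomsday date is Dec 12.
Dec 22 is 10 days after Dec 12; 10 mod 7 = 3, so Tuesday + 3 = Friday.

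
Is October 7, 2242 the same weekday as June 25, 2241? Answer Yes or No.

Yes

From Jun 25, 2241 to Oct 7, 2242 is 469 days.
469 mod 7 = 0, so they are the same weekday.
(Jun 25, 2241 is a Friday; Oct 7, 2242 is a Friday.)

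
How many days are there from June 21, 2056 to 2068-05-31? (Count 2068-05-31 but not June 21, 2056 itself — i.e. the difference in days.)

Jun 21, 2056 → Jun 21, 2057: 365 days.
Jun 21, 2057 → Jun 21, 2058: 365 days.
Jun 21, 2058 → Jun 21, 2059: 365 days.
Jun 21, 2059 → Jun 21, 2060: 366 days (Feb 29, 2060 is in that span).
Jun 21, 2060 → Jun 21, 2061: 365 days.
Jun 21, 2061 → Jun 21, 2062: 365 days.
Jun 21, 2062 → Jun 21, 2063: 365 days.
Jun 21, 2063 → Jun 21, 2064: 366 days (Feb 29, 2064 is in that span).
Jun 21, 2064 → Jun 21, 2065: 365 days.
Jun 21, 2065 → Jun 21, 2066: 365 days.
Jun 21, 2066 → Jun 21, 2067: 365 days.
Jun 21, 2067 → Jul 21, 2067: 30 days (June has 30).
Jul 21, 2067 → Aug 21, 2067: 31 days (July has 31).
Aug 21, 2067 → Sep 21, 2067: 31 days (August has 31).
Sep 21, 2067 → Oct 21, 2067: 30 days (September has 30).
Oct 21, 2067 → Nov 21, 2067: 31 days (October has 31).
Nov 21, 2067 → Dec 21, 2067: 30 days (November has 30).
Dec 21, 2067 → Jan 21, 2068: 31 days (December has 31).
Jan 21, 2068 → Feb 21, 2068: 31 days (January has 31).
Feb 21, 2068 → Mar 21, 2068: 29 days (February has 29).
Mar 21, 2068 → Apr 21, 2068: 31 days (March has 31).
Apr 21, 2068 → May 21, 2068: 30 days (April has 30).
May 21, 2068 → May 31, 2068: 10 days.
Total: 4362 days.

4362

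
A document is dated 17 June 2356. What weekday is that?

Doomsday rule: the anchor day for the 2300s is Wednesday. For year 56: 56÷12 = 4 r 8, and 8÷4 = 2, so 4+8+2 = 14.
Wednesday + 14 ≡ Wednesday — that's 2356's doomsday.
In June the doomsday date is Jun 6.
Jun 17 is 11 days after Jun 6; 11 mod 7 = 4, so Wednesday + 4 = Sunday.

Sunday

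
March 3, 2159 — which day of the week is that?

Doomsday rule: the anchor day for the 2100s is Sunday. For year 59: 59÷12 = 4 r 11, and 11÷4 = 2, so 4+11+2 = 17.
Sunday + 17 ≡ Wednesday — that's 2159's doomsday.
In March the doomsday date is Mar 14.
Mar 3 is 11 days before Mar 14; 11 mod 7 = 4, so Wednesday − 4 = Saturday.

Saturday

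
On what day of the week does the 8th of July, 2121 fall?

Doomsday rule: the anchor day for the 2100s is Sunday. For year 21: 21÷12 = 1 r 9, and 9÷4 = 2, so 1+9+2 = 12.
Sunday + 12 ≡ Friday — that's 2121's doomsday.
In July the doomsday date is Jul 11.
Jul 8 is 3 days before Jul 11; 3 mod 7 = 3, so Friday − 3 = Tuesday.

Tuesday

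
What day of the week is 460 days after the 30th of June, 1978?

Jun 30, 1978 is a Friday.
460 mod 7 = 5, so 460 days after a Friday is Friday + 5 = Wednesday.

Wednesday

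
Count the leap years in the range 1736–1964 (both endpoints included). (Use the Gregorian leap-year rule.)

Multiples of 4 in [1736,1964]: 58.
Of those, multiples of 100: 2 (not leap unless ÷400).
Multiples of 400: 0.
Leap years = 58 − 2 + 0 = 56.

56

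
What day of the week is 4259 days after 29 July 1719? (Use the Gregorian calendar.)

Jul 29, 1719 is a Saturday.
4259 mod 7 = 3, so 4259 days after a Saturday is Saturday + 3 = Tuesday.

Tuesday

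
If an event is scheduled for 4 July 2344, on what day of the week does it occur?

Doomsday rule: the anchor day for the 2300s is Wednesday. For year 44: 44÷12 = 3 r 8, and 8÷4 = 2, so 3+8+2 = 13.
Wednesday + 13 ≡ Tuesday — that's 2344's doomsday.
In July the doomsday date is Jul 11.
Jul 4 is 7 days before Jul 11; 7 mod 7 = 0, so Tuesday − 0 = Tuesday.

Tuesday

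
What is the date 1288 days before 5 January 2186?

June 27, 2182

−365 (one year) → Jan 5, 2185 (923 left).
−366 (one year; includes Feb 29, 2184) → Jan 5, 2184 (557 left).
−365 (one year) → Jan 5, 2183 (192 left).
−5 → Dec 31, 2182 (end of Dec, 31 days; 187 left).
−31 → Nov 30, 2182 (end of Nov, 30 days; 156 left).
−30 → Oct 31, 2182 (end of Oct, 31 days; 126 left).
−31 → Sep 30, 2182 (end of Sep, 30 days; 95 left).
−30 → Aug 31, 2182 (end of Aug, 31 days; 65 left).
−31 → Jul 31, 2182 (end of Jul, 31 days; 34 left).
−31 → Jun 30, 2182 (end of Jun, 30 days; 3 left).
−3 → Jun 27, 2182.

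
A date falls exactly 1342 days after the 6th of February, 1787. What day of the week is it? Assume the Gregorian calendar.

Feb 6, 1787 is a Tuesday.
1342 mod 7 = 5, so 1342 days after a Tuesday is Tuesday + 5 = Sunday.

Sunday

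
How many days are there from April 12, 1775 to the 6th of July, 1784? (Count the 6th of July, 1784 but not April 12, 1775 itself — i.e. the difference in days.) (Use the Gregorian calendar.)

3373

Apr 12, 1775 → Apr 12, 1776: 366 days (Feb 29, 1776 is in that span).
Apr 12, 1776 → Apr 12, 1777: 365 days.
Apr 12, 1777 → Apr 12, 1778: 365 days.
Apr 12, 1778 → Apr 12, 1779: 365 days.
Apr 12, 1779 → Apr 12, 1780: 366 days (Feb 29, 1780 is in that span).
Apr 12, 1780 → Apr 12, 1781: 365 days.
Apr 12, 1781 → Apr 12, 1782: 365 days.
Apr 12, 1782 → Apr 12, 1783: 365 days.
Apr 12, 1783 → Apr 12, 1784: 366 days (Feb 29, 1784 is in that span).
Apr 12, 1784 → May 12, 1784: 30 days (April has 30).
May 12, 1784 → Jun 12, 1784: 31 days (May has 31).
Jun 12, 1784 → Jul 6, 1784: 24 days.
Total: 3373 days.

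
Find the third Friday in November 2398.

November 20, 2398

November 1, 2398 is a Sunday.
The first Friday is therefore November 6 (5 days later).
The third Friday is 6 + 2×7 = November 20.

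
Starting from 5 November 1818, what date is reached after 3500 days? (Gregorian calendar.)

June 5, 1828

+365 (one year) → Nov 5, 1819 (3135 left).
+366 (one year; includes Feb 29, 1820) → Nov 5, 1820 (2769 left).
+365 (one year) → Nov 5, 1821 (2404 left).
+365 (one year) → Nov 5, 1822 (2039 left).
+365 (one year) → Nov 5, 1823 (1674 left).
+366 (one year; includes Feb 29, 1824) → Nov 5, 1824 (1308 left).
+365 (one year) → Nov 5, 1825 (943 left).
+365 (one year) → Nov 5, 1826 (578 left).
+365 (one year) → Nov 5, 1827 (213 left).
Nov has 30 days: +26 → Dec 1, 1827 (187 left).
Dec has 31 days: +31 → Jan 1, 1828 (156 left).
Jan has 31 days: +31 → Feb 1, 1828 (125 left).
Feb has 29 days: +29 → Mar 1, 1828 (96 left).
Mar has 31 days: +31 → Apr 1, 1828 (65 left).
Apr has 30 days: +30 → May 1, 1828 (35 left).
May has 31 days: +31 → Jun 1, 1828 (4 left).
+4 → Jun 5, 1828.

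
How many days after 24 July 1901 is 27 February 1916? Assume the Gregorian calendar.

Jul 24, 1901 → Jul 24, 1902: 365 days.
Jul 24, 1902 → Jul 24, 1903: 365 days.
Jul 24, 1903 → Jul 24, 1904: 366 days (Feb 29, 1904 is in that span).
Jul 24, 1904 → Jul 24, 1905: 365 days.
Jul 24, 1905 → Jul 24, 1906: 365 days.
Jul 24, 1906 → Jul 24, 1907: 365 days.
Jul 24, 1907 → Jul 24, 1908: 366 days (Feb 29, 1908 is in that span).
Jul 24, 1908 → Jul 24, 1909: 365 days.
Jul 24, 1909 → Jul 24, 1910: 365 days.
Jul 24, 1910 → Jul 24, 1911: 365 days.
Jul 24, 1911 → Jul 24, 1912: 366 days (Feb 29, 1912 is in that span).
Jul 24, 1912 → Jul 24, 1913: 365 days.
Jul 24, 1913 → Jul 24, 1914: 365 days.
Jul 24, 1914 → Jul 24, 1915: 365 days.
Jul 24, 1915 → Aug 24, 1915: 31 days (July has 31).
Aug 24, 1915 → Sep 24, 1915: 31 days (August has 31).
Sep 24, 1915 → Oct 24, 1915: 30 days (September has 30).
Oct 24, 1915 → Nov 24, 1915: 31 days (October has 31).
Nov 24, 1915 → Dec 24, 1915: 30 days (November has 30).
Dec 24, 1915 → Jan 24, 1916: 31 days (December has 31).
Jan 24, 1916 → Feb 24, 1916: 31 days (January has 31).
Feb 24, 1916 → Feb 27, 1916: 3 days.
Total: 5331 days.

5331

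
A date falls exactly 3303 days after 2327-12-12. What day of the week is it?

Dec 12, 2327 is a Monday.
3303 mod 7 = 6, so 3303 days after a Monday is Monday + 6 = Sunday.

Sunday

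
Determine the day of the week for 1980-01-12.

Saturday

January 1, 1980 is a Tuesday.
Jan 1, 1980 → Jan 12, 1980: 11 days.
Total: 11 days.
11 mod 7 = 4, so Tuesday + 4 = Saturday.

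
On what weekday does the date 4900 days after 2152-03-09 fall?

First find the weekday of Mar 9, 2152. Doomsday rule: the anchor day for the 2100s is Sunday. For year 52: 52÷12 = 4 r 4, and 4÷4 = 1, so 4+4+1 = 9.
Sunday + 9 ≡ Tuesday — that's 2152's doomsday.
In March the doomsday date is Mar 14.
Mar 9 is 5 days before Mar 14; 5 mod 7 = 5, so Tuesday − 5 = Thursday.
4900 mod 7 = 0, so 4900 days after a Thursday is Thursday + 0 = Thursday.

Thursday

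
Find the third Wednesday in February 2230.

February 17, 2230

February 1, 2230 is a Monday.
The first Wednesday is therefore February 3 (2 days later).
The third Wednesday is 3 + 2×7 = February 17.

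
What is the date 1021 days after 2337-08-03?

+365 (one year) → Aug 3, 2338 (656 left).
+365 (one year) → Aug 3, 2339 (291 left).
Aug has 31 days: +29 → Sep 1, 2339 (262 left).
Sep has 30 days: +30 → Oct 1, 2339 (232 left).
Oct has 31 days: +31 → Nov 1, 2339 (201 left).
Nov has 30 days: +30 → Dec 1, 2339 (171 left).
Dec has 31 days: +31 → Jan 1, 2340 (140 left).
Jan has 31 days: +31 → Feb 1, 2340 (109 left).
Feb has 29 days: +29 → Mar 1, 2340 (80 left).
Mar has 31 days: +31 → Apr 1, 2340 (49 left).
Apr has 30 days: +30 → May 1, 2340 (19 left).
+19 → May 20, 2340.

May 20, 2340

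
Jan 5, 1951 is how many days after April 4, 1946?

Apr 4, 1946 → Apr 4, 1947: 365 days.
Apr 4, 1947 → Apr 4, 1948: 366 days (Feb 29, 1948 is in that span).
Apr 4, 1948 → Apr 4, 1949: 365 days.
Apr 4, 1949 → Apr 4, 1950: 365 days.
Apr 4, 1950 → May 4, 1950: 30 days (April has 30).
May 4, 1950 → Jun 4, 1950: 31 days (May has 31).
Jun 4, 1950 → Jul 4, 1950: 30 days (June has 30).
Jul 4, 1950 → Aug 4, 1950: 31 days (July has 31).
Aug 4, 1950 → Sep 4, 1950: 31 days (August has 31).
Sep 4, 1950 → Oct 4, 1950: 30 days (September has 30).
Oct 4, 1950 → Nov 4, 1950: 31 days (October has 31).
Nov 4, 1950 → Dec 4, 1950: 30 days (November has 30).
Dec 4, 1950 → Jan 4, 1951: 31 days (December has 31).
Jan 4, 1951 → Jan 5, 1951: 1 days.
Total: 1737 days.

1737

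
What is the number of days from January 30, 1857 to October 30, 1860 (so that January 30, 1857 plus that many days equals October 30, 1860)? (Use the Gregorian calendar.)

1369

Jan 30, 1857 → Jan 30, 1858: 365 days.
Jan 30, 1858 → Jan 30, 1859: 365 days.
Jan 30, 1859 → Jan 30, 1860: 365 days.
Jan 30, 1860 → Feb 29, 1860: 30 days (January has 31).
Feb 29, 1860 → Mar 29, 1860: 29 days (February has 29).
Mar 29, 1860 → Apr 29, 1860: 31 days (March has 31).
Apr 29, 1860 → May 29, 1860: 30 days (April has 30).
May 29, 1860 → Jun 29, 1860: 31 days (May has 31).
Jun 29, 1860 → Jul 29, 1860: 30 days (June has 30).
Jul 29, 1860 → Aug 29, 1860: 31 days (July has 31).
Aug 29, 1860 → Sep 29, 1860: 31 days (August has 31).
Sep 29, 1860 → Oct 29, 1860: 30 days (September has 30).
Oct 29, 1860 → Oct 30, 1860: 1 days.
Total: 1369 days.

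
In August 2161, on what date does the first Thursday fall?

August 1, 2161 is a Saturday.
The first Thursday is therefore August 6 (5 days later).

August 6, 2161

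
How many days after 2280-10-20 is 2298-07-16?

6478

Oct 20, 2280 → Oct 20, 2281: 365 days.
Oct 20, 2281 → Oct 20, 2282: 365 days.
Oct 20, 2282 → Oct 20, 2283: 365 days.
Oct 20, 2283 → Oct 20, 2284: 366 days (Feb 29, 2284 is in that span).
Oct 20, 2284 → Oct 20, 2285: 365 days.
Oct 20, 2285 → Oct 20, 2286: 365 days.
Oct 20, 2286 → Oct 20, 2287: 365 days.
Oct 20, 2287 → Oct 20, 2288: 366 days (Feb 29, 2288 is in that span).
Oct 20, 2288 → Oct 20, 2289: 365 days.
Oct 20, 2289 → Oct 20, 2290: 365 days.
Oct 20, 2290 → Oct 20, 2291: 365 days.
Oct 20, 2291 → Oct 20, 2292: 366 days (Feb 29, 2292 is in that span).
Oct 20, 2292 → Oct 20, 2293: 365 days.
Oct 20, 2293 → Oct 20, 2294: 365 days.
Oct 20, 2294 → Oct 20, 2295: 365 days.
Oct 20, 2295 → Oct 20, 2296: 366 days (Feb 29, 2296 is in that span).
Oct 20, 2296 → Oct 20, 2297: 365 days.
Oct 20, 2297 → Nov 20, 2297: 31 days (October has 31).
Nov 20, 2297 → Dec 20, 2297: 30 days (November has 30).
Dec 20, 2297 → Jan 20, 2298: 31 days (December has 31).
Jan 20, 2298 → Feb 20, 2298: 31 days (January has 31).
Feb 20, 2298 → Mar 20, 2298: 28 days (February has 28).
Mar 20, 2298 → Apr 20, 2298: 31 days (March has 31).
Apr 20, 2298 → May 20, 2298: 30 days (April has 30).
May 20, 2298 → Jun 20, 2298: 31 days (May has 31).
Jun 20, 2298 → Jul 16, 2298: 26 days.
Total: 6478 days.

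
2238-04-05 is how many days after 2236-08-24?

589

Aug 24, 2236 → Aug 24, 2237: 365 days.
Aug 24, 2237 → Sep 24, 2237: 31 days (August has 31).
Sep 24, 2237 → Oct 24, 2237: 30 days (September has 30).
Oct 24, 2237 → Nov 24, 2237: 31 days (October has 31).
Nov 24, 2237 → Dec 24, 2237: 30 days (November has 30).
Dec 24, 2237 → Jan 24, 2238: 31 days (December has 31).
Jan 24, 2238 → Feb 24, 2238: 31 days (January has 31).
Feb 24, 2238 → Mar 24, 2238: 28 days (February has 28).
Mar 24, 2238 → Apr 5, 2238: 12 days.
Total: 589 days.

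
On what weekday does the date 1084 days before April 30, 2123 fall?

Saturday

First find the weekday of Apr 30, 2123. Doomsday rule: the anchor day for the 2100s is Sunday. For year 23: 23÷12 = 1 r 11, and 11÷4 = 2, so 1+11+2 = 14.
Sunday + 14 ≡ Sunday — that's 2123's doomsday.
In April the doomsday date is Apr 4.
Apr 30 is 26 days after Apr 4; 26 mod 7 = 5, so Sunday + 5 = Friday.
1084 mod 7 = 6, so 1084 days before a Friday is Friday − 6 = Saturday.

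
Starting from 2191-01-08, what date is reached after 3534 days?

September 12, 2200

+365 (one year) → Jan 8, 2192 (3169 left).
+366 (one year; includes Feb 29, 2192) → Jan 8, 2193 (2803 left).
+365 (one year) → Jan 8, 2194 (2438 left).
+365 (one year) → Jan 8, 2195 (2073 left).
+365 (one year) → Jan 8, 2196 (1708 left).
+366 (one year; includes Feb 29, 2196) → Jan 8, 2197 (1342 left).
+365 (one year) → Jan 8, 2198 (977 left).
+365 (one year) → Jan 8, 2199 (612 left).
+365 (one year) → Jan 8, 2200 (247 left).
Jan has 31 days: +24 → Feb 1, 2200 (223 left).
Feb has 28 days: +28 → Mar 1, 2200 (195 left).
Mar has 31 days: +31 → Apr 1, 2200 (164 left).
Apr has 30 days: +30 → May 1, 2200 (134 left).
May has 31 days: +31 → Jun 1, 2200 (103 left).
Jun has 30 days: +30 → Jul 1, 2200 (73 left).
Jul has 31 days: +31 → Aug 1, 2200 (42 left).
Aug has 31 days: +31 → Sep 1, 2200 (11 left).
+11 → Sep 12, 2200.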